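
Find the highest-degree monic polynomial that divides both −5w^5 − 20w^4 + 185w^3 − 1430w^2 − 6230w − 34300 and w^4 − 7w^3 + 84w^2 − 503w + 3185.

w^2 − 10w + 49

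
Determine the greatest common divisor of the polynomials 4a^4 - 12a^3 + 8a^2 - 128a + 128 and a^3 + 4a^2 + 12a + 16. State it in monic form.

Euclidean algorithm in ℚ[a]:
  4a^4 - 12a^3 + 8a^2 - 128a + 128 = (4a - 28)(a^3 + 4a^2 + 12a + 16) + (72a^2 + 144a + 576)
  a^3 + 4a^2 + 12a + 16 = ((1/72)a + 1/36)(72a^2 + 144a + 576) + (0)
Last nonzero remainder: 72a^2 + 144a + 576. Dividing through by 72 gives the monic gcd a^2 + 2a + 8.

a^2 + 2a + 8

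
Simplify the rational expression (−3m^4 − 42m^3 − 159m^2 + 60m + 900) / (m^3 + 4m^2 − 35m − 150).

Repeated division with remainder:
  −3m^4 − 42m^3 − 159m^2 + 60m + 900 = (−3m − 30)(m^3 + 4m^2 − 35m − 150) + (−144m^2 − 1440m − 3600)
  m^3 + 4m^2 − 35m − 150 = (−(1/144)m + 1/24)(−144m^2 − 1440m − 3600) + (0)
Last nonzero remainder: −144m^2 − 1440m − 3600. Dividing through by −144 gives the monic gcd m^2 + 10m + 25.
Cancel m^2 + 10m + 25 from numerator and denominator to get the reduced form.

(−3m^2 − 12m + 36)/(m − 6)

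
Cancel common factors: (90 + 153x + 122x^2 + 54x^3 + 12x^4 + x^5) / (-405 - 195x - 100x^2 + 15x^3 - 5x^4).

Apply the Euclidean algorithm:
  x^5 + 12x^4 + 54x^3 + 122x^2 + 153x + 90 = (-(1/5)x - 3)(-5x^4 + 15x^3 - 100x^2 - 195x - 405) + (79x^3 - 217x^2 - 513x - 1125)
  -5x^4 + 15x^3 - 100x^2 - 195x - 405 = (-(5/79)x + 100/6241)(79x^3 - 217x^2 - 513x - 1125) + (-(805035/6241)x^2 - (1610070/6241)x - 2415105/6241)
  79x^3 - 217x^2 - 513x - 1125 = (-(493039/805035)x + 156025/53669)(-(805035/6241)x^2 - (1610070/6241)x - 2415105/6241) + (0)
Last nonzero remainder: -(805035/6241)x^2 - (1610070/6241)x - 2415105/6241. Dividing through by -805035/6241 gives the monic gcd x^2 + 2x + 3.
Cancel x^2 + 2x + 3 from numerator and denominator to get the reduced form.

(-30 - 31x - 10x^2 - x^3)/(135 - 25x + 5x^2)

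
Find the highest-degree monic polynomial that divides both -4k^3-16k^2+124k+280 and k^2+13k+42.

Repeated division with remainder:
  -4k^3-16k^2+124k+280 = (-4k+36)(k^2+13k+42) + (-176k-1232)
  k^2+13k+42 = (-(1/176)k-3/88)(-176k-1232) + (0)
Last nonzero remainder: -176k-1232. Dividing through by -176 gives the monic gcd k+7.

k+7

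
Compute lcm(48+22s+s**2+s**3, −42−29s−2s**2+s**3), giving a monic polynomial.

−1008−654s−61s**2−3s**3−3s**4+s**5

Apply the Euclidean algorithm:
  s**3+s**2+22s+48 = (s**3−2s**2−29s−42) + (3s**2+51s+90)
  s**3−2s**2−29s−42 = ((1/3)s−19/3)(3s**2+51s+90) + (264s+528)
  3s**2+51s+90 = ((1/88)s+15/88)(264s+528) + (0)
Last nonzero remainder: 264s+528. Dividing through by 264 gives the monic gcd s+2.
Then lcm(f, g) = f·g / gcd(f, g); expanding and making the result monic gives the answer.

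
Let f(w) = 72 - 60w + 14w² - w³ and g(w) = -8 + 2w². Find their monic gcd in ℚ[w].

Euclidean algorithm in ℚ[w]:
  -w³ + 14w² - 60w + 72 = (-(1/2)w + 7)(2w² - 8) + (-64w + 128)
  2w² - 8 = (-(1/32)w - 1/16)(-64w + 128) + (0)
Last nonzero remainder: -64w + 128. Dividing through by -64 gives the monic gcd w - 2.

-2 + w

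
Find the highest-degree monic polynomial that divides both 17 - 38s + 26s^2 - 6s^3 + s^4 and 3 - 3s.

-1 + s

Repeated division with remainder:
  s^4 - 6s^3 + 26s^2 - 38s + 17 = (-(1/3)s^3 + (5/3)s^2 - 7s + 17/3)(-3s + 3) + (0)
Last nonzero remainder: -3s + 3. Dividing through by -3 gives the monic gcd s - 1.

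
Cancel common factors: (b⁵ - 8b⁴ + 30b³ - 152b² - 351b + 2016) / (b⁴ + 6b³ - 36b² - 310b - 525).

Apply the Euclidean algorithm:
  b⁵ - 8b⁴ + 30b³ - 152b² - 351b + 2016 = (b - 14)(b⁴ + 6b³ - 36b² - 310b - 525) + (150b³ - 346b² - 4166b - 5334)
  b⁴ + 6b³ - 36b² - 310b - 525 = ((1/150)b + 623/11250)(150b³ - 346b² - 4166b - 5334) + ((61504/5625)b² - (246016/5625)b - 430528/1875)
  150b³ - 346b² - 4166b - 5334 = ((421875/30752)b + 714375/30752)((61504/5625)b² - (246016/5625)b - 430528/1875) + (0)
Last nonzero remainder: (61504/5625)b² - (246016/5625)b - 430528/1875. Dividing through by 61504/5625 gives the monic gcd b² - 4b - 21.
Cancel b² - 4b - 21 from numerator and denominator to get the reduced form.

(b³ - 4b² + 35b - 96)/(b² + 10b + 25)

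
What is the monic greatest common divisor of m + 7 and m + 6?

1

Euclidean algorithm in ℚ[m]:
  m + 7 = (m + 6) + (1)
  m + 6 = (m + 6)(1) + (0)
The last nonzero remainder is the constant 1, so the polynomials are coprime and gcd = 1.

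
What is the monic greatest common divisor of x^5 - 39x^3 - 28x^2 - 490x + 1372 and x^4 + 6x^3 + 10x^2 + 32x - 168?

x^3 + 10x - 28

Apply the Euclidean algorithm:
  x^5 - 39x^3 - 28x^2 - 490x + 1372 = (x - 6)(x^4 + 6x^3 + 10x^2 + 32x - 168) + (-13x^3 - 130x + 364)
  x^4 + 6x^3 + 10x^2 + 32x - 168 = (-(1/13)x - 6/13)(-13x^3 - 130x + 364) + (0)
Last nonzero remainder: -13x^3 - 130x + 364. Dividing through by -13 gives the monic gcd x^3 + 10x - 28.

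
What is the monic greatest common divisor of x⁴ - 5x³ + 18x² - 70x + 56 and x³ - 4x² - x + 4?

x² - 5x + 4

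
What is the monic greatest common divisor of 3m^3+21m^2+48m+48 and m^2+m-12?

m+4

By polynomial division,
  3m^3+21m^2+48m+48 = (3m+18)(m^2+m-12) + (66m+264)
  m^2+m-12 = ((1/66)m-1/22)(66m+264) + (0)
Last nonzero remainder: 66m+264. Dividing through by 66 gives the monic gcd m+4.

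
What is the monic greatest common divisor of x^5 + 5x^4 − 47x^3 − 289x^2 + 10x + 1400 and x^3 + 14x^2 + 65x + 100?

Repeated division with remainder:
  x^5 + 5x^4 − 47x^3 − 289x^2 + 10x + 1400 = (x^2 − 9x + 14)(x^3 + 14x^2 + 65x + 100) + (0)
The last nonzero remainder x^3 + 14x^2 + 65x + 100 is already monic.

x^3 + 14x^2 + 65x + 100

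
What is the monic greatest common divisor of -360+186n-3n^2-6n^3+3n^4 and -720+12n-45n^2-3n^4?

15-4n+n^2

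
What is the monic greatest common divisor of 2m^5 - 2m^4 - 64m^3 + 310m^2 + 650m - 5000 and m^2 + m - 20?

Euclidean algorithm in ℚ[m]:
  2m^5 - 2m^4 - 64m^3 + 310m^2 + 650m - 5000 = (2m^3 - 4m^2 - 20m + 250)(m^2 + m - 20) + (0)
The last nonzero remainder m^2 + m - 20 is already monic.

m^2 + m - 20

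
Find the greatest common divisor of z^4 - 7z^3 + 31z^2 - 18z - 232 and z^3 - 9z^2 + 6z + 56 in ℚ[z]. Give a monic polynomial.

z^2 - 2z - 8

Repeated division with remainder:
  z^4 - 7z^3 + 31z^2 - 18z - 232 = (z + 2)(z^3 - 9z^2 + 6z + 56) + (43z^2 - 86z - 344)
  z^3 - 9z^2 + 6z + 56 = ((1/43)z - 7/43)(43z^2 - 86z - 344) + (0)
Last nonzero remainder: 43z^2 - 86z - 344. Dividing through by 43 gives the monic gcd z^2 - 2z - 8.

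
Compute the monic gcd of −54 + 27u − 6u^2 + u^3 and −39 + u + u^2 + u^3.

−3 + u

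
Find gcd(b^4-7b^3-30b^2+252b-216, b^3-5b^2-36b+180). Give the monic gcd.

b^2-36

Euclidean algorithm in ℚ[b]:
  b^4-7b^3-30b^2+252b-216 = (b-2)(b^3-5b^2-36b+180) + (-4b^2+144)
  b^3-5b^2-36b+180 = (-(1/4)b+5/4)(-4b^2+144) + (0)
Last nonzero remainder: -4b^2+144. Dividing through by -4 gives the monic gcd b^2-36.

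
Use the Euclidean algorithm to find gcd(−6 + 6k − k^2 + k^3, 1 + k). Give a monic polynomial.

1

Euclidean algorithm in ℚ[k]:
  k^3 − k^2 + 6k − 6 = (k^2 − 2k + 8)(k + 1) + (−14)
  k + 1 = (−(1/14)k − 1/14)(−14) + (0)
The last nonzero remainder is the constant −14, so the polynomials are coprime and gcd = 1.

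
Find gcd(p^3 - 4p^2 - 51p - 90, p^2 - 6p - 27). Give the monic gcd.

p + 3

Apply the Euclidean algorithm:
  p^3 - 4p^2 - 51p - 90 = (p + 2)(p^2 - 6p - 27) + (-12p - 36)
  p^2 - 6p - 27 = (-(1/12)p + 3/4)(-12p - 36) + (0)
Last nonzero remainder: -12p - 36. Dividing through by -12 gives the monic gcd p + 3.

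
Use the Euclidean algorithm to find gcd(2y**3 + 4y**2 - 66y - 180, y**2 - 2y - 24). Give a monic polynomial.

By polynomial division,
  2y**3 + 4y**2 - 66y - 180 = (2y + 8)(y**2 - 2y - 24) + (-2y + 12)
  y**2 - 2y - 24 = (-(1/2)y - 2)(-2y + 12) + (0)
Last nonzero remainder: -2y + 12. Dividing through by -2 gives the monic gcd y - 6.

y - 6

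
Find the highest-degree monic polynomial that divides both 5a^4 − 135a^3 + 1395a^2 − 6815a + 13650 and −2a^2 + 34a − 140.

a^2 − 17a + 70

By polynomial division,
  5a^4 − 135a^3 + 1395a^2 − 6815a + 13650 = (−(5/2)a^2 + 25a − 195/2)(−2a^2 + 34a − 140) + (0)
Last nonzero remainder: −2a^2 + 34a − 140. Dividing through by −2 gives the monic gcd a^2 − 17a + 70.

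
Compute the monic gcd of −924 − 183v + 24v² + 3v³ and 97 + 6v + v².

Euclidean algorithm in ℚ[v]:
  3v³ + 24v² − 183v − 924 = (3v + 6)(v² + 6v + 97) + (−510v − 1506)
  v² + 6v + 97 = (−(1/510)v − 259/43350)(−510v − 1506) + (635816/7225)
  −510v − 1506 = (−(1842375/317908)v − 5440425/317908)(635816/7225) + (0)
The last nonzero remainder is the constant 635816/7225, so the polynomials are coprime and gcd = 1.

1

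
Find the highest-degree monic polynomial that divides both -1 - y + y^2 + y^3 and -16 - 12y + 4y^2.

Repeated division with remainder:
  y^3 + y^2 - y - 1 = ((1/4)y + 1)(4y^2 - 12y - 16) + (15y + 15)
  4y^2 - 12y - 16 = ((4/15)y - 16/15)(15y + 15) + (0)
Last nonzero remainder: 15y + 15. Dividing through by 15 gives the monic gcd y + 1.

1 + y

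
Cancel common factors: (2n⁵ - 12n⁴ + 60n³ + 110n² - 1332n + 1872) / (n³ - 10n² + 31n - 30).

Repeated division with remainder:
  2n⁵ - 12n⁴ + 60n³ + 110n² - 1332n + 1872 = (2n² + 8n + 78)(n³ - 10n² + 31n - 30) + (702n² - 3510n + 4212)
  n³ - 10n² + 31n - 30 = ((1/702)n - 5/702)(702n² - 3510n + 4212) + (0)
Last nonzero remainder: 702n² - 3510n + 4212. Dividing through by 702 gives the monic gcd n² - 5n + 6.
Cancel n² - 5n + 6 from numerator and denominator to get the reduced form.

(2n³ - 2n² + 38n + 312)/(n - 5)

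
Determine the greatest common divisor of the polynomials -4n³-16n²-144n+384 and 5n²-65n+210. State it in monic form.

1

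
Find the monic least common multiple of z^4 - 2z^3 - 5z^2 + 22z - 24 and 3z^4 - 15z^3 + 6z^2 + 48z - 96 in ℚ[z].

z^6 - 4z^5 - 9z^4 + 48z^3 - 28z^2 - 128z + 192

By polynomial division,
  z^4 - 2z^3 - 5z^2 + 22z - 24 = (1/3)(3z^4 - 15z^3 + 6z^2 + 48z - 96) + (3z^3 - 7z^2 + 6z + 8)
  3z^4 - 15z^3 + 6z^2 + 48z - 96 = (z - 8/3)(3z^3 - 7z^2 + 6z + 8) + (-(56/3)z^2 + 56z - 224/3)
  3z^3 - 7z^2 + 6z + 8 = (-(9/56)z - 3/28)(-(56/3)z^2 + 56z - 224/3) + (0)
Last nonzero remainder: -(56/3)z^2 + 56z - 224/3. Dividing through by -56/3 gives the monic gcd z^2 - 3z + 4.
Then lcm(f, g) = f·g / gcd(f, g); expanding and making the result monic gives the answer.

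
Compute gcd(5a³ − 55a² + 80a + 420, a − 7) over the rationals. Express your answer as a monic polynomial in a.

Repeated division with remainder:
  5a³ − 55a² + 80a + 420 = (5a² − 20a − 60)(a − 7) + (0)
The last nonzero remainder a − 7 is already monic.

a − 7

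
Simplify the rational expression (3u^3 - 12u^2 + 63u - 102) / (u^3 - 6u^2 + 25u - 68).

Euclidean algorithm in ℚ[u]:
  3u^3 - 12u^2 + 63u - 102 = (3)(u^3 - 6u^2 + 25u - 68) + (6u^2 - 12u + 102)
  u^3 - 6u^2 + 25u - 68 = ((1/6)u - 2/3)(6u^2 - 12u + 102) + (0)
Last nonzero remainder: 6u^2 - 12u + 102. Dividing through by 6 gives the monic gcd u^2 - 2u + 17.
Cancel u^2 - 2u + 17 from numerator and denominator to get the reduced form.

(3u - 6)/(u - 4)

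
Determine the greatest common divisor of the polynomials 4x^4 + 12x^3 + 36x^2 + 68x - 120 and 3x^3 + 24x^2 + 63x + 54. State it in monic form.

x + 3

Euclidean algorithm in ℚ[x]:
  4x^4 + 12x^3 + 36x^2 + 68x - 120 = ((4/3)x - 20/3)(3x^3 + 24x^2 + 63x + 54) + (112x^2 + 416x + 240)
  3x^3 + 24x^2 + 63x + 54 = ((3/112)x + 45/392)(112x^2 + 416x + 240) + ((432/49)x + 1296/49)
  112x^2 + 416x + 240 = ((343/27)x + 245/27)((432/49)x + 1296/49) + (0)
Last nonzero remainder: (432/49)x + 1296/49. Dividing through by 432/49 gives the monic gcd x + 3.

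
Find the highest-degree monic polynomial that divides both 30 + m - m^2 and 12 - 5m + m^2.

Euclidean algorithm in ℚ[m]:
  -m^2 + m + 30 = (-1)(m^2 - 5m + 12) + (-4m + 42)
  m^2 - 5m + 12 = (-(1/4)m - 11/8)(-4m + 42) + (279/4)
  -4m + 42 = (-(16/279)m + 56/93)(279/4) + (0)
The last nonzero remainder is the constant 279/4, so the polynomials are coprime and gcd = 1.

1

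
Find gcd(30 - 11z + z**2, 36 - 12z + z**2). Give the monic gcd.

-6 + z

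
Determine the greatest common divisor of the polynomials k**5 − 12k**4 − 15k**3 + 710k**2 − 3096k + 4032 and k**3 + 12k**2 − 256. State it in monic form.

k**2 + 4k − 32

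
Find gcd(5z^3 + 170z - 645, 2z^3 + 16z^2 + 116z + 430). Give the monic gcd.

z^2 + 3z + 43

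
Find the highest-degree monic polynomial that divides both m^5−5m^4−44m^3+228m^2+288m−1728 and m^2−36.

By polynomial division,
  m^5−5m^4−44m^3+228m^2+288m−1728 = (m^3−5m^2−8m+48)(m^2−36) + (0)
The last nonzero remainder m^2−36 is already monic.

m^2−36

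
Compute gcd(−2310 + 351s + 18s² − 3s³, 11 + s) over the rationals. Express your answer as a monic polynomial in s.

By polynomial division,
  −3s³ + 18s² + 351s − 2310 = (−3s² + 51s − 210)(s + 11) + (0)
The last nonzero remainder s + 11 is already monic.

11 + s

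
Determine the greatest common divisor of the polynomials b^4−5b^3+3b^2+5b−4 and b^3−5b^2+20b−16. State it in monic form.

By polynomial division,
  b^4−5b^3+3b^2+5b−4 = (b)(b^3−5b^2+20b−16) + (−17b^2+21b−4)
  b^3−5b^2+20b−16 = (−(1/17)b+64/289)(−17b^2+21b−4) + ((4368/289)b−4368/289)
  −17b^2+21b−4 = (−(4913/4368)b+289/1092)((4368/289)b−4368/289) + (0)
Last nonzero remainder: (4368/289)b−4368/289. Dividing through by 4368/289 gives the monic gcd b−1.

b−1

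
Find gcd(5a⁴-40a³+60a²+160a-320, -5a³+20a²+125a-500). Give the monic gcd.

Apply the Euclidean algorithm:
  5a⁴-40a³+60a²+160a-320 = (-a+4)(-5a³+20a²+125a-500) + (105a²-840a+1680)
  -5a³+20a²+125a-500 = (-(1/21)a-4/21)(105a²-840a+1680) + (45a-180)
  105a²-840a+1680 = ((7/3)a-28/3)(45a-180) + (0)
Last nonzero remainder: 45a-180. Dividing through by 45 gives the monic gcd a-4.

a-4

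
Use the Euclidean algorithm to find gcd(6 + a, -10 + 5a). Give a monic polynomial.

Apply the Euclidean algorithm:
  a + 6 = (1/5)(5a - 10) + (8)
  5a - 10 = ((5/8)a - 5/4)(8) + (0)
The last nonzero remainder is the constant 8, so the polynomials are coprime and gcd = 1.

1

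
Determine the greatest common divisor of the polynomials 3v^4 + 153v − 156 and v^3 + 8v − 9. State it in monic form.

v − 1

Apply the Euclidean algorithm:
  3v^4 + 153v − 156 = (3v)(v^3 + 8v − 9) + (−24v^2 + 180v − 156)
  v^3 + 8v − 9 = (−(1/24)v − 5/16)(−24v^2 + 180v − 156) + ((231/4)v − 231/4)
  −24v^2 + 180v − 156 = (−(32/77)v + 208/77)((231/4)v − 231/4) + (0)
Last nonzero remainder: (231/4)v − 231/4. Dividing through by 231/4 gives the monic gcd v − 1.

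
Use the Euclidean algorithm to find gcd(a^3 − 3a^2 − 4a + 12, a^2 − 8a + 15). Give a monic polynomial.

a − 3

By polynomial division,
  a^3 − 3a^2 − 4a + 12 = (a + 5)(a^2 − 8a + 15) + (21a − 63)
  a^2 − 8a + 15 = ((1/21)a − 5/21)(21a − 63) + (0)
Last nonzero remainder: 21a − 63. Dividing through by 21 gives the monic gcd a − 3.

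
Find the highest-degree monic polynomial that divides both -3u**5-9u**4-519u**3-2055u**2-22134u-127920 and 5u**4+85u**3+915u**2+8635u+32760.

Repeated division with remainder:
  -3u**5-9u**4-519u**3-2055u**2-22134u-127920 = (-(3/5)u+42/5)(5u**4+85u**3+915u**2+8635u+32760) + (-684u**3-4560u**2-75012u-403104)
  5u**4+85u**3+915u**2+8635u+32760 = (-(5/684)u-155/2052)(-684u**3-4560u**2-75012u-403104) + ((200/9)u**2+(200/9)u+20800/9)
  -684u**3-4560u**2-75012u-403104 = (-(1539/50)u-8721/50)((200/9)u**2+(200/9)u+20800/9) + (0)
Last nonzero remainder: (200/9)u**2+(200/9)u+20800/9. Dividing through by 200/9 gives the monic gcd u**2+u+104.

u**2+u+104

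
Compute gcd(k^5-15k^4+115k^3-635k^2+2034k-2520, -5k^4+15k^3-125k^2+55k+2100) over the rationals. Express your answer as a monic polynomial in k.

k^3-6k^2+43k-140

Apply the Euclidean algorithm:
  k^5-15k^4+115k^3-635k^2+2034k-2520 = (-(1/5)k+12/5)(-5k^4+15k^3-125k^2+55k+2100) + (54k^3-324k^2+2322k-7560)
  -5k^4+15k^3-125k^2+55k+2100 = (-(5/54)k-5/18)(54k^3-324k^2+2322k-7560) + (0)
Last nonzero remainder: 54k^3-324k^2+2322k-7560. Dividing through by 54 gives the monic gcd k^3-6k^2+43k-140.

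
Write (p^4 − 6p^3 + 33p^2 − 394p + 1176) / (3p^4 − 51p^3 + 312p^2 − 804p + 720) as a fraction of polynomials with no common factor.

(p^2 + 4p + 49)/(3p^2 − 21p + 30)

By polynomial division,
  p^4 − 6p^3 + 33p^2 − 394p + 1176 = (1/3)(3p^4 − 51p^3 + 312p^2 − 804p + 720) + (11p^3 − 71p^2 − 126p + 936)
  3p^4 − 51p^3 + 312p^2 − 804p + 720 = ((3/11)p − 348/121)(11p^3 − 71p^2 − 126p + 936) + ((17202/121)p^2 − (172020/121)p + 412848/121)
  11p^3 − 71p^2 − 126p + 936 = ((1331/17202)p + 1573/5734)((17202/121)p^2 − (172020/121)p + 412848/121) + (0)
Last nonzero remainder: (17202/121)p^2 − (172020/121)p + 412848/121. Dividing through by 17202/121 gives the monic gcd p^2 − 10p + 24.
Cancel p^2 − 10p + 24 from numerator and denominator to get the reduced form.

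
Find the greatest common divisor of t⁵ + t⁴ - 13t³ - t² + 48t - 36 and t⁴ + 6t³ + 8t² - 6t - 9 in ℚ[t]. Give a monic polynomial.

Apply the Euclidean algorithm:
  t⁵ + t⁴ - 13t³ - t² + 48t - 36 = (t - 5)(t⁴ + 6t³ + 8t² - 6t - 9) + (9t³ + 45t² + 27t - 81)
  t⁴ + 6t³ + 8t² - 6t - 9 = ((1/9)t + 1/9)(9t³ + 45t² + 27t - 81) + (0)
Last nonzero remainder: 9t³ + 45t² + 27t - 81. Dividing through by 9 gives the monic gcd t³ + 5t² + 3t - 9.

t³ + 5t² + 3t - 9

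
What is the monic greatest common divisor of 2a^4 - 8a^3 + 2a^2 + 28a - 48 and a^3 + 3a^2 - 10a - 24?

a^2 - a - 6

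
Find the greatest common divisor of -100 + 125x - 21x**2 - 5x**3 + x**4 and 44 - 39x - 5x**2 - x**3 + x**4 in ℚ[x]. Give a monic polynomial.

4 - 5x + x**2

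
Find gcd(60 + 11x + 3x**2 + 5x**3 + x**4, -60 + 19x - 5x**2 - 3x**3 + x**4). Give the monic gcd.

15 - x + x**2 + x**3

Repeated division with remainder:
  x**4 + 5x**3 + 3x**2 + 11x + 60 = (x**4 - 3x**3 - 5x**2 + 19x - 60) + (8x**3 + 8x**2 - 8x + 120)
  x**4 - 3x**3 - 5x**2 + 19x - 60 = ((1/8)x - 1/2)(8x**3 + 8x**2 - 8x + 120) + (0)
Last nonzero remainder: 8x**3 + 8x**2 - 8x + 120. Dividing through by 8 gives the monic gcd x**3 + x**2 - x + 15.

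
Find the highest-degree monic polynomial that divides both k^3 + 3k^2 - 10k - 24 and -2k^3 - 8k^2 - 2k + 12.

Repeated division with remainder:
  k^3 + 3k^2 - 10k - 24 = (-1/2)(-2k^3 - 8k^2 - 2k + 12) + (-k^2 - 11k - 18)
  -2k^3 - 8k^2 - 2k + 12 = (2k - 14)(-k^2 - 11k - 18) + (-120k - 240)
  -k^2 - 11k - 18 = ((1/120)k + 3/40)(-120k - 240) + (0)
Last nonzero remainder: -120k - 240. Dividing through by -120 gives the monic gcd k + 2.

k + 2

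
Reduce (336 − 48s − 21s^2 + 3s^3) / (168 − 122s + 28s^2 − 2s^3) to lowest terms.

Repeated division with remainder:
  3s^3 − 21s^2 − 48s + 336 = (−3/2)(−2s^3 + 28s^2 − 122s + 168) + (21s^2 − 231s + 588)
  −2s^3 + 28s^2 − 122s + 168 = (−(2/21)s + 2/7)(21s^2 − 231s + 588) + (0)
Last nonzero remainder: 21s^2 − 231s + 588. Dividing through by 21 gives the monic gcd s^2 − 11s + 28.
Cancel s^2 − 11s + 28 from numerator and denominator to get the reduced form.

(−12 − 3s)/(−6 + 2s)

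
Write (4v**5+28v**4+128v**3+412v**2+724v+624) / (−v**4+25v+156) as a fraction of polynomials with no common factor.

By polynomial division,
  4v**5+28v**4+128v**3+412v**2+724v+624 = (−4v−28)(−v**4+25v+156) + (128v**3+512v**2+2048v+4992)
  −v**4+25v+156 = (−(1/128)v+1/32)(128v**3+512v**2+2048v+4992) + (0)
Last nonzero remainder: 128v**3+512v**2+2048v+4992. Dividing through by 128 gives the monic gcd v**3+4v**2+16v+39.
Cancel v**3+4v**2+16v+39 from numerator and denominator to get the reduced form.

(−4v**2−12v−16)/(v−4)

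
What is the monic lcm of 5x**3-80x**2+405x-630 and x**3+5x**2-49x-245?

x**5-4x**4-76x**3+286x**2+1323x-4410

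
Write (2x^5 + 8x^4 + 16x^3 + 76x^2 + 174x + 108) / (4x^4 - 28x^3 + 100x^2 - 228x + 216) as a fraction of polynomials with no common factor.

Euclidean algorithm in ℚ[x]:
  2x^5 + 8x^4 + 16x^3 + 76x^2 + 174x + 108 = ((1/2)x + 11/2)(4x^4 - 28x^3 + 100x^2 - 228x + 216) + (120x^3 - 360x^2 + 1320x - 1080)
  4x^4 - 28x^3 + 100x^2 - 228x + 216 = ((1/30)x - 2/15)(120x^3 - 360x^2 + 1320x - 1080) + (8x^2 - 16x + 72)
  120x^3 - 360x^2 + 1320x - 1080 = (15x - 15)(8x^2 - 16x + 72) + (0)
Last nonzero remainder: 8x^2 - 16x + 72. Dividing through by 8 gives the monic gcd x^2 - 2x + 9.
Cancel x^2 - 2x + 9 from numerator and denominator to get the reduced form.

(x^3 + 6x^2 + 11x + 6)/(2x^2 - 10x + 12)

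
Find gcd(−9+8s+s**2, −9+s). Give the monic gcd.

1

Euclidean algorithm in ℚ[s]:
  s**2+8s−9 = (s+17)(s−9) + (144)
  s−9 = ((1/144)s−1/16)(144) + (0)
The last nonzero remainder is the constant 144, so the polynomials are coprime and gcd = 1.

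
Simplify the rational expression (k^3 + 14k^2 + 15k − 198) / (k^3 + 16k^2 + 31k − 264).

(k + 6)/(k + 8)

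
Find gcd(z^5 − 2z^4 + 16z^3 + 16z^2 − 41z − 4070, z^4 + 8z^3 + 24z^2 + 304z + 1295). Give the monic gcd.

z^2 − 4z + 37

Euclidean algorithm in ℚ[z]:
  z^5 − 2z^4 + 16z^3 + 16z^2 − 41z − 4070 = (z − 10)(z^4 + 8z^3 + 24z^2 + 304z + 1295) + (72z^3 − 48z^2 + 1704z + 8880)
  z^4 + 8z^3 + 24z^2 + 304z + 1295 = ((1/72)z + 13/108)(72z^3 − 48z^2 + 1704z + 8880) + ((55/9)z^2 − (220/9)z + 2035/9)
  72z^3 − 48z^2 + 1704z + 8880 = ((648/55)z + 432/11)((55/9)z^2 − (220/9)z + 2035/9) + (0)
Last nonzero remainder: (55/9)z^2 − (220/9)z + 2035/9. Dividing through by 55/9 gives the monic gcd z^2 − 4z + 37.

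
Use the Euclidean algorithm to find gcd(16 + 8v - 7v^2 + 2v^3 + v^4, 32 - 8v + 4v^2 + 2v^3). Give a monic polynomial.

Repeated division with remainder:
  v^4 + 2v^3 - 7v^2 + 8v + 16 = ((1/2)v)(2v^3 + 4v^2 - 8v + 32) + (-3v^2 - 8v + 16)
  2v^3 + 4v^2 - 8v + 32 = (-(2/3)v + 4/9)(-3v^2 - 8v + 16) + ((56/9)v + 224/9)
  -3v^2 - 8v + 16 = (-(27/56)v + 9/14)((56/9)v + 224/9) + (0)
Last nonzero remainder: (56/9)v + 224/9. Dividing through by 56/9 gives the monic gcd v + 4.

4 + v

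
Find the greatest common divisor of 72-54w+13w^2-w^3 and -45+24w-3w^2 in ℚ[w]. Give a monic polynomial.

By polynomial division,
  -w^3+13w^2-54w+72 = ((1/3)w-5/3)(-3w^2+24w-45) + (w-3)
  -3w^2+24w-45 = (-3w+15)(w-3) + (0)
The last nonzero remainder w-3 is already monic.

-3+w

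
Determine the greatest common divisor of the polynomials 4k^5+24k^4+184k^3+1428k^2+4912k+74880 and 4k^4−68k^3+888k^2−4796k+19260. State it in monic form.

k^2−7k+45

Euclidean algorithm in ℚ[k]:
  4k^5+24k^4+184k^3+1428k^2+4912k+74880 = (k+23)(4k^4−68k^3+888k^2−4796k+19260) + (860k^3−14200k^2+95960k−368100)
  4k^4−68k^3+888k^2−4796k+19260 = ((1/215)k−21/9245)(860k^3−14200k^2+95960k−368100) + ((757016/1849)k^2−(5299112/1849)k+34065720/1849)
  860k^3−14200k^2+95960k−368100 = ((397535/189254)k−3781205/189254)((757016/1849)k^2−(5299112/1849)k+34065720/1849) + (0)
Last nonzero remainder: (757016/1849)k^2−(5299112/1849)k+34065720/1849. Dividing through by 757016/1849 gives the monic gcd k^2−7k+45.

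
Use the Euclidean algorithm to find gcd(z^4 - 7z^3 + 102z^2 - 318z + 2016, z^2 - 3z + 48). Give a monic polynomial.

Apply the Euclidean algorithm:
  z^4 - 7z^3 + 102z^2 - 318z + 2016 = (z^2 - 4z + 42)(z^2 - 3z + 48) + (0)
The last nonzero remainder z^2 - 3z + 48 is already monic.

z^2 - 3z + 48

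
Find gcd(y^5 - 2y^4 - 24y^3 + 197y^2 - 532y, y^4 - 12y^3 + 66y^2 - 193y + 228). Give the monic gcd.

Apply the Euclidean algorithm:
  y^5 - 2y^4 - 24y^3 + 197y^2 - 532y = (y + 10)(y^4 - 12y^3 + 66y^2 - 193y + 228) + (30y^3 - 270y^2 + 1170y - 2280)
  y^4 - 12y^3 + 66y^2 - 193y + 228 = ((1/30)y - 1/10)(30y^3 - 270y^2 + 1170y - 2280) + (0)
Last nonzero remainder: 30y^3 - 270y^2 + 1170y - 2280. Dividing through by 30 gives the monic gcd y^3 - 9y^2 + 39y - 76.

y^3 - 9y^2 + 39y - 76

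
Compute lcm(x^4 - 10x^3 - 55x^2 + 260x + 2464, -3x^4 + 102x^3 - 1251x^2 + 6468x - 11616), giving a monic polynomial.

x^6 - 25x^5 + 139x^4 + 645x^3 - 3856x^2 - 25520x + 108416

By polynomial division,
  x^4 - 10x^3 - 55x^2 + 260x + 2464 = (-1/3)(-3x^4 + 102x^3 - 1251x^2 + 6468x - 11616) + (24x^3 - 472x^2 + 2416x - 1408)
  -3x^4 + 102x^3 - 1251x^2 + 6468x - 11616 = (-(1/8)x + 43/24)(24x^3 - 472x^2 + 2416x - 1408) + (-(310/3)x^2 + (5890/3)x - 27280/3)
  24x^3 - 472x^2 + 2416x - 1408 = (-(36/155)x + 24/155)(-(310/3)x^2 + (5890/3)x - 27280/3) + (0)
Last nonzero remainder: -(310/3)x^2 + (5890/3)x - 27280/3. Dividing through by -310/3 gives the monic gcd x^2 - 19x + 88.
Then lcm(f, g) = f·g / gcd(f, g); expanding and making the result monic gives the answer.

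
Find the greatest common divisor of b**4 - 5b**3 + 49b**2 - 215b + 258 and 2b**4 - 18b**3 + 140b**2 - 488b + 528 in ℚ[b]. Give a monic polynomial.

Euclidean algorithm in ℚ[b]:
  b**4 - 5b**3 + 49b**2 - 215b + 258 = (1/2)(2b**4 - 18b**3 + 140b**2 - 488b + 528) + (4b**3 - 21b**2 + 29b - 6)
  2b**4 - 18b**3 + 140b**2 - 488b + 528 = ((1/2)b - 15/8)(4b**3 - 21b**2 + 29b - 6) + ((689/8)b**2 - (3445/8)b + 2067/4)
  4b**3 - 21b**2 + 29b - 6 = ((32/689)b - 8/689)((689/8)b**2 - (3445/8)b + 2067/4) + (0)
Last nonzero remainder: (689/8)b**2 - (3445/8)b + 2067/4. Dividing through by 689/8 gives the monic gcd b**2 - 5b + 6.

b**2 - 5b + 6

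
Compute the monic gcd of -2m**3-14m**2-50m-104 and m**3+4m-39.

m**2+3m+13

By polynomial division,
  -2m**3-14m**2-50m-104 = (-2)(m**3+4m-39) + (-14m**2-42m-182)
  m**3+4m-39 = (-(1/14)m+3/14)(-14m**2-42m-182) + (0)
Last nonzero remainder: -14m**2-42m-182. Dividing through by -14 gives the monic gcd m**2+3m+13.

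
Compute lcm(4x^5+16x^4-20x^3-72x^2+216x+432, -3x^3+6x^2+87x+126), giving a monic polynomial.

Euclidean algorithm in ℚ[x]:
  4x^5+16x^4-20x^3-72x^2+216x+432 = (-(4/3)x^2-8x-48)(-3x^3+6x^2+87x+126) + (1080x^2+5400x+6480)
  -3x^3+6x^2+87x+126 = (-(1/360)x+7/360)(1080x^2+5400x+6480) + (0)
Last nonzero remainder: 1080x^2+5400x+6480. Dividing through by 1080 gives the monic gcd x^2+5x+6.
Then lcm(f, g) = f·g / gcd(f, g); expanding and making the result monic gives the answer.

x^6-3x^5-33x^4+17x^3+180x^2-270x-756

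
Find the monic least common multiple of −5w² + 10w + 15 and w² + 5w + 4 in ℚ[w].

w³ + 2w² − 11w − 12

By polynomial division,
  −5w² + 10w + 15 = (−5)(w² + 5w + 4) + (35w + 35)
  w² + 5w + 4 = ((1/35)w + 4/35)(35w + 35) + (0)
Last nonzero remainder: 35w + 35. Dividing through by 35 gives the monic gcd w + 1.
Then lcm(f, g) = f·g / gcd(f, g); expanding and making the result monic gives the answer.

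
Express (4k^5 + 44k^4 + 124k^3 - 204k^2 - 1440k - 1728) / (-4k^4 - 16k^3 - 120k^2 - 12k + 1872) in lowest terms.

Repeated division with remainder:
  4k^5 + 44k^4 + 124k^3 - 204k^2 - 1440k - 1728 = (-k - 7)(-4k^4 - 16k^3 - 120k^2 - 12k + 1872) + (-108k^3 - 1056k^2 + 348k + 11376)
  -4k^4 - 16k^3 - 120k^2 - 12k + 1872 = ((1/27)k - 52/243)(-108k^3 - 1056k^2 + 348k + 11376) + (-(29068/81)k^2 - (29068/81)k + 116272/27)
  -108k^3 - 1056k^2 + 348k + 11376 = ((2187/7267)k + 19197/7267)(-(29068/81)k^2 - (29068/81)k + 116272/27) + (0)
Last nonzero remainder: -(29068/81)k^2 - (29068/81)k + 116272/27. Dividing through by -29068/81 gives the monic gcd k^2 + k - 12.
Cancel k^2 + k - 12 from numerator and denominator to get the reduced form.

(-k^3 - 10k^2 - 33k - 36)/(k^2 + 3k + 39)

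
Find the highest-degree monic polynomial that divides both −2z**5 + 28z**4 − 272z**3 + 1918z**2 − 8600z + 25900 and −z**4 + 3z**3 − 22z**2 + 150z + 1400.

Euclidean algorithm in ℚ[z]:
  −2z**5 + 28z**4 − 272z**3 + 1918z**2 − 8600z + 25900 = (2z − 22)(−z**4 + 3z**3 − 22z**2 + 150z + 1400) + (−162z**3 + 1134z**2 − 8100z + 56700)
  −z**4 + 3z**3 − 22z**2 + 150z + 1400 = ((1/162)z + 2/81)(−162z**3 + 1134z**2 − 8100z + 56700) + (0)
Last nonzero remainder: −162z**3 + 1134z**2 − 8100z + 56700. Dividing through by −162 gives the monic gcd z**3 − 7z**2 + 50z − 350.

z**3 − 7z**2 + 50z − 350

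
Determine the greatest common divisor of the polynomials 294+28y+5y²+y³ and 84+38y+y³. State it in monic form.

Euclidean algorithm in ℚ[y]:
  y³+5y²+28y+294 = (y³+38y+84) + (5y²−10y+210)
  y³+38y+84 = ((1/5)y+2/5)(5y²−10y+210) + (0)
Last nonzero remainder: 5y²−10y+210. Dividing through by 5 gives the monic gcd y²−2y+42.

42−2y+y²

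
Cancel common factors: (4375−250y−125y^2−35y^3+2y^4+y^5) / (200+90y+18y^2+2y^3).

Euclidean algorithm in ℚ[y]:
  y^5+2y^4−35y^3−125y^2−250y+4375 = ((1/2)y^2−(7/2)y−17/2)(2y^3+18y^2+90y+200) + (243y^2+1215y+6075)
  2y^3+18y^2+90y+200 = ((2/243)y+8/243)(243y^2+1215y+6075) + (0)
Last nonzero remainder: 243y^2+1215y+6075. Dividing through by 243 gives the monic gcd y^2+5y+25.
Cancel y^2+5y+25 from numerator and denominator to get the reduced form.

(175−45y−3y^2+y^3)/(8+2y)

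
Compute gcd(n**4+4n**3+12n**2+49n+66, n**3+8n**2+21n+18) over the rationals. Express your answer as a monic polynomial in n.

n**2+5n+6

By polynomial division,
  n**4+4n**3+12n**2+49n+66 = (n−4)(n**3+8n**2+21n+18) + (23n**2+115n+138)
  n**3+8n**2+21n+18 = ((1/23)n+3/23)(23n**2+115n+138) + (0)
Last nonzero remainder: 23n**2+115n+138. Dividing through by 23 gives the monic gcd n**2+5n+6.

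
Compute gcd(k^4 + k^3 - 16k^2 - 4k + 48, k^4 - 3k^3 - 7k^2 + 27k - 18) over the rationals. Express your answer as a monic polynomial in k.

k^2 - 5k + 6

Euclidean algorithm in ℚ[k]:
  k^4 + k^3 - 16k^2 - 4k + 48 = (k^4 - 3k^3 - 7k^2 + 27k - 18) + (4k^3 - 9k^2 - 31k + 66)
  k^4 - 3k^3 - 7k^2 + 27k - 18 = ((1/4)k - 3/16)(4k^3 - 9k^2 - 31k + 66) + (-(15/16)k^2 + (75/16)k - 45/8)
  4k^3 - 9k^2 - 31k + 66 = (-(64/15)k - 176/15)(-(15/16)k^2 + (75/16)k - 45/8) + (0)
Last nonzero remainder: -(15/16)k^2 + (75/16)k - 45/8. Dividing through by -15/16 gives the monic gcd k^2 - 5k + 6.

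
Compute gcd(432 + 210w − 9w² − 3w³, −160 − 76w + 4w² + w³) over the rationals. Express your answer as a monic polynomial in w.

−16 − 6w + w²

Apply the Euclidean algorithm:
  −3w³ − 9w² + 210w + 432 = (−3)(w³ + 4w² − 76w − 160) + (3w² − 18w − 48)
  w³ + 4w² − 76w − 160 = ((1/3)w + 10/3)(3w² − 18w − 48) + (0)
Last nonzero remainder: 3w² − 18w − 48. Dividing through by 3 gives the monic gcd w² − 6w − 16.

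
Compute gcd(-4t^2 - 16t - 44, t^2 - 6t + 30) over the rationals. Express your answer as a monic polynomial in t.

1

Repeated division with remainder:
  -4t^2 - 16t - 44 = (-4)(t^2 - 6t + 30) + (-40t + 76)
  t^2 - 6t + 30 = (-(1/40)t + 41/400)(-40t + 76) + (2221/100)
  -40t + 76 = (-(4000/2221)t + 7600/2221)(2221/100) + (0)
The last nonzero remainder is the constant 2221/100, so the polynomials are coprime and gcd = 1.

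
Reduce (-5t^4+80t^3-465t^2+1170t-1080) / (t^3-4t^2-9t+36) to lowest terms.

(-5t^2+45t-90)/(t+3)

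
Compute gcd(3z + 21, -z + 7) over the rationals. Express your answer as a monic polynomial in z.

Apply the Euclidean algorithm:
  3z + 21 = (-3)(-z + 7) + (42)
  -z + 7 = (-(1/42)z + 1/6)(42) + (0)
The last nonzero remainder is the constant 42, so the polynomials are coprime and gcd = 1.

1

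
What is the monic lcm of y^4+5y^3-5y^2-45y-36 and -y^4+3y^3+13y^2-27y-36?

y^5+y^4-25y^3-25y^2+144y+144

By polynomial division,
  y^4+5y^3-5y^2-45y-36 = (-1)(-y^4+3y^3+13y^2-27y-36) + (8y^3+8y^2-72y-72)
  -y^4+3y^3+13y^2-27y-36 = (-(1/8)y+1/2)(8y^3+8y^2-72y-72) + (0)
Last nonzero remainder: 8y^3+8y^2-72y-72. Dividing through by 8 gives the monic gcd y^3+y^2-9y-9.
Then lcm(f, g) = f·g / gcd(f, g); expanding and making the result monic gives the answer.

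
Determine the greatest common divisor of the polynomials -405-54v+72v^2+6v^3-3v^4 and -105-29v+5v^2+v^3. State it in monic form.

-15-2v+v^2

Apply the Euclidean algorithm:
  -3v^4+6v^3+72v^2-54v-405 = (-3v+21)(v^3+5v^2-29v-105) + (-120v^2+240v+1800)
  v^3+5v^2-29v-105 = (-(1/120)v-7/120)(-120v^2+240v+1800) + (0)
Last nonzero remainder: -120v^2+240v+1800. Dividing through by -120 gives the monic gcd v^2-2v-15.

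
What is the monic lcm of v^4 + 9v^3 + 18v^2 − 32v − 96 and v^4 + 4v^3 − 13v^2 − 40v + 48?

v^6 + 5v^5 − 15v^4 − 77v^3 + 86v^2 + 288v − 288

Euclidean algorithm in ℚ[v]:
  v^4 + 9v^3 + 18v^2 − 32v − 96 = (v^4 + 4v^3 − 13v^2 − 40v + 48) + (5v^3 + 31v^2 + 8v − 144)
  v^4 + 4v^3 − 13v^2 − 40v + 48 = ((1/5)v − 11/25)(5v^3 + 31v^2 + 8v − 144) + (−(24/25)v^2 − (192/25)v − 384/25)
  5v^3 + 31v^2 + 8v − 144 = (−(125/24)v + 75/8)(−(24/25)v^2 − (192/25)v − 384/25) + (0)
Last nonzero remainder: −(24/25)v^2 − (192/25)v − 384/25. Dividing through by −24/25 gives the monic gcd v^2 + 8v + 16.
Then lcm(f, g) = f·g / gcd(f, g); expanding and making the result monic gives the answer.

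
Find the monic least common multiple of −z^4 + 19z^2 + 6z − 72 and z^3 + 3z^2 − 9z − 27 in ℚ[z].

z^5 − 3z^4 − 19z^3 + 51z^2 + 90z − 216

Repeated division with remainder:
  −z^4 + 19z^2 + 6z − 72 = (−z + 3)(z^3 + 3z^2 − 9z − 27) + (z^2 + 6z + 9)
  z^3 + 3z^2 − 9z − 27 = (z − 3)(z^2 + 6z + 9) + (0)
The last nonzero remainder z^2 + 6z + 9 is already monic.
Then lcm(f, g) = f·g / gcd(f, g); expanding and making the result monic gives the answer.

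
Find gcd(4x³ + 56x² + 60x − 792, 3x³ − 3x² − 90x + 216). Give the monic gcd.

By polynomial division,
  4x³ + 56x² + 60x − 792 = (4/3)(3x³ − 3x² − 90x + 216) + (60x² + 180x − 1080)
  3x³ − 3x² − 90x + 216 = ((1/20)x − 1/5)(60x² + 180x − 1080) + (0)
Last nonzero remainder: 60x² + 180x − 1080. Dividing through by 60 gives the monic gcd x² + 3x − 18.

x² + 3x − 18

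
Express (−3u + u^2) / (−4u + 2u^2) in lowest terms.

Apply the Euclidean algorithm:
  u^2 − 3u = (1/2)(2u^2 − 4u) + (−u)
  2u^2 − 4u = (−2u + 4)(−u) + (0)
Last nonzero remainder: −u. Dividing through by −1 gives the monic gcd u.
Cancel u from numerator and denominator to get the reduced form.

(−3 + u)/(−4 + 2u)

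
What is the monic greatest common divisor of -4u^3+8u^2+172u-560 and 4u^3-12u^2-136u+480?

Euclidean algorithm in ℚ[u]:
  -4u^3+8u^2+172u-560 = (-1)(4u^3-12u^2-136u+480) + (-4u^2+36u-80)
  4u^3-12u^2-136u+480 = (-u-6)(-4u^2+36u-80) + (0)
Last nonzero remainder: -4u^2+36u-80. Dividing through by -4 gives the monic gcd u^2-9u+20.

u^2-9u+20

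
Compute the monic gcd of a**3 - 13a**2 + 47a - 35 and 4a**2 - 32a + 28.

Euclidean algorithm in ℚ[a]:
  a**3 - 13a**2 + 47a - 35 = ((1/4)a - 5/4)(4a**2 - 32a + 28) + (0)
Last nonzero remainder: 4a**2 - 32a + 28. Dividing through by 4 gives the monic gcd a**2 - 8a + 7.

a**2 - 8a + 7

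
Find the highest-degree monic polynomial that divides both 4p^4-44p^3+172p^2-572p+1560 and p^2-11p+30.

p^2-11p+30

Apply the Euclidean algorithm:
  4p^4-44p^3+172p^2-572p+1560 = (4p^2+52)(p^2-11p+30) + (0)
The last nonzero remainder p^2-11p+30 is already monic.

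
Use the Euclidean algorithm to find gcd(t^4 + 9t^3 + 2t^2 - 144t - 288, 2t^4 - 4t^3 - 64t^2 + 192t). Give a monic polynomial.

t^2 + 2t - 24

Apply the Euclidean algorithm:
  t^4 + 9t^3 + 2t^2 - 144t - 288 = (1/2)(2t^4 - 4t^3 - 64t^2 + 192t) + (11t^3 + 34t^2 - 240t - 288)
  2t^4 - 4t^3 - 64t^2 + 192t = ((2/11)t - 112/121)(11t^3 + 34t^2 - 240t - 288) + ((1344/121)t^2 + (2688/121)t - 32256/121)
  11t^3 + 34t^2 - 240t - 288 = ((1331/1344)t + 121/112)((1344/121)t^2 + (2688/121)t - 32256/121) + (0)
Last nonzero remainder: (1344/121)t^2 + (2688/121)t - 32256/121. Dividing through by 1344/121 gives the monic gcd t^2 + 2t - 24.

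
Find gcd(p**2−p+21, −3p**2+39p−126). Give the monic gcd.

Repeated division with remainder:
  p**2−p+21 = (−1/3)(−3p**2+39p−126) + (12p−21)
  −3p**2+39p−126 = (−(1/4)p+45/16)(12p−21) + (−1071/16)
  12p−21 = (−(64/357)p+16/51)(−1071/16) + (0)
The last nonzero remainder is the constant −1071/16, so the polynomials are coprime and gcd = 1.

1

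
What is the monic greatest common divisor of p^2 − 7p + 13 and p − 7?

1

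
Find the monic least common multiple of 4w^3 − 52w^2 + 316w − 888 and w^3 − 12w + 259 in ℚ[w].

w^4 − 6w^3 − 12w^2 + 331w − 1554

Repeated division with remainder:
  4w^3 − 52w^2 + 316w − 888 = (4)(w^3 − 12w + 259) + (−52w^2 + 364w − 1924)
  w^3 − 12w + 259 = (−(1/52)w − 7/52)(−52w^2 + 364w − 1924) + (0)
Last nonzero remainder: −52w^2 + 364w − 1924. Dividing through by −52 gives the monic gcd w^2 − 7w + 37.
Then lcm(f, g) = f·g / gcd(f, g); expanding and making the result monic gives the answer.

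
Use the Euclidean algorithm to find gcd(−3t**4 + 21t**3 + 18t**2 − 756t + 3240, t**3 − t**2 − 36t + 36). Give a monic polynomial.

t**2 − 36

By polynomial division,
  −3t**4 + 21t**3 + 18t**2 − 756t + 3240 = (−3t + 18)(t**3 − t**2 − 36t + 36) + (−72t**2 + 2592)
  t**3 − t**2 − 36t + 36 = (−(1/72)t + 1/72)(−72t**2 + 2592) + (0)
Last nonzero remainder: −72t**2 + 2592. Dividing through by −72 gives the monic gcd t**2 − 36.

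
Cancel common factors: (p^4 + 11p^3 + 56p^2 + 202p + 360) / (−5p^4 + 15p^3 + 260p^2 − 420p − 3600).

(−p^2 − 2p − 18)/(5p^2 − 60p + 180)

By polynomial division,
  p^4 + 11p^3 + 56p^2 + 202p + 360 = (−1/5)(−5p^4 + 15p^3 + 260p^2 − 420p − 3600) + (14p^3 + 108p^2 + 118p − 360)
  −5p^4 + 15p^3 + 260p^2 − 420p − 3600 = (−(5/14)p + 375/98)(14p^3 + 108p^2 + 118p − 360) + (−(5445/49)p^2 − (49005/49)p − 108900/49)
  14p^3 + 108p^2 + 118p − 360 = (−(686/5445)p + 98/605)(−(5445/49)p^2 − (49005/49)p − 108900/49) + (0)
Last nonzero remainder: −(5445/49)p^2 − (49005/49)p − 108900/49. Dividing through by −5445/49 gives the monic gcd p^2 + 9p + 20.
Cancel p^2 + 9p + 20 from numerator and denominator to get the reduced form.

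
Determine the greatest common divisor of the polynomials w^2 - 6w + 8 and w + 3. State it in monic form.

Apply the Euclidean algorithm:
  w^2 - 6w + 8 = (w - 9)(w + 3) + (35)
  w + 3 = ((1/35)w + 3/35)(35) + (0)
The last nonzero remainder is the constant 35, so the polynomials are coprime and gcd = 1.

1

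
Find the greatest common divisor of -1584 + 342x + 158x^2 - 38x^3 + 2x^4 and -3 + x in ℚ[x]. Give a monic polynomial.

Repeated division with remainder:
  2x^4 - 38x^3 + 158x^2 + 342x - 1584 = (2x^3 - 32x^2 + 62x + 528)(x - 3) + (0)
The last nonzero remainder x - 3 is already monic.

-3 + x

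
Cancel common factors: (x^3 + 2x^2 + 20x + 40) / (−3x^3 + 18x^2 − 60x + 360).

(−x − 2)/(3x − 18)

By polynomial division,
  x^3 + 2x^2 + 20x + 40 = (−1/3)(−3x^3 + 18x^2 − 60x + 360) + (8x^2 + 160)
  −3x^3 + 18x^2 − 60x + 360 = (−(3/8)x + 9/4)(8x^2 + 160) + (0)
Last nonzero remainder: 8x^2 + 160. Dividing through by 8 gives the monic gcd x^2 + 20.
Cancel x^2 + 20 from numerator and denominator to get the reduced form.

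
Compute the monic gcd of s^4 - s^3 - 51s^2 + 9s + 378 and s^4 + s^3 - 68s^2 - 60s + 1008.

s^2 - s - 42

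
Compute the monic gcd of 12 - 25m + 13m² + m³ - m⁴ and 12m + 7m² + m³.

Repeated division with remainder:
  -m⁴ + m³ + 13m² - 25m + 12 = (-m + 8)(m³ + 7m² + 12m) + (-31m² - 121m + 12)
  m³ + 7m² + 12m = (-(1/31)m - 96/961)(-31m² - 121m + 12) + ((288/961)m + 1152/961)
  -31m² - 121m + 12 = (-(29791/288)m + 961/96)((288/961)m + 1152/961) + (0)
Last nonzero remainder: (288/961)m + 1152/961. Dividing through by 288/961 gives the monic gcd m + 4.

4 + m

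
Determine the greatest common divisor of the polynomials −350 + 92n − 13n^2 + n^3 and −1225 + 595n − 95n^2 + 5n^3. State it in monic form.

Apply the Euclidean algorithm:
  n^3 − 13n^2 + 92n − 350 = (1/5)(5n^3 − 95n^2 + 595n − 1225) + (6n^2 − 27n − 105)
  5n^3 − 95n^2 + 595n − 1225 = ((5/6)n − 145/12)(6n^2 − 27n − 105) + ((1425/4)n − 9975/4)
  6n^2 − 27n − 105 = ((8/475)n + 4/95)((1425/4)n − 9975/4) + (0)
Last nonzero remainder: (1425/4)n − 9975/4. Dividing through by 1425/4 gives the monic gcd n − 7.

−7 + n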